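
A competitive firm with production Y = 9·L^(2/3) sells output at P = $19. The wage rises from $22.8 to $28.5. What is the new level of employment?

L* = 64

From P·MP_L = w with MP_L = 6·L^(-1/3), the labor demand is L(w) = (114/w)^(3).
At w = 22.8: L = 125. At w = 28.5: L = 64.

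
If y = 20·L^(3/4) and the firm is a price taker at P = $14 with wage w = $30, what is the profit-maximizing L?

MP_L = (3/4)·20·L^(-1/4) = 15·L^(-1/4).
Profit maximization for a price taker requires P·MP_L = w: 14·15·L^(-1/4) = 30.
So L^(-1/4) = 1/7, which gives L = 2401.

L* = 2401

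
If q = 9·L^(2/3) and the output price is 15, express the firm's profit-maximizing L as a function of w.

MP_L = (2/3)·9·L^(-1/3) = 6·L^(-1/3).
Setting P·MP_L = w: 90·L^(-1/3) = w.
Solving for L: L^(-1/3) = w/90, so L = (90/w)^(3).

L(w) = 729000/w³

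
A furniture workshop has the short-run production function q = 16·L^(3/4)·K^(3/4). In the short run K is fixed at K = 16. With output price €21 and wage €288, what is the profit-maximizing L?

With K = 16, MP_L = (3/4)·16·L^(-1/4)·16^(3/4) = 96·L^(-1/4).
Profit maximization for a price taker requires P·MP_L = w: 21·96·L^(-1/4) = 288.
So L^(-1/4) = 1/7, which gives L = 2401.

L* = 2401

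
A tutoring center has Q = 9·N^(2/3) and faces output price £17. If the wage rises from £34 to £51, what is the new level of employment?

N* = 8

From P·MP_N = w with MP_N = 6·N^(-1/3), the labor demand is N(w) = (102/w)^(3).
At w = 34: N = 27. At w = 51: N = 8.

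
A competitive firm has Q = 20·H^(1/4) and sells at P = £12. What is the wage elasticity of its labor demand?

MP_H = (1/4)·20·H^(-3/4), so P·MP_H = w gives 60·H^(-3/4) = w.
Solving, H(w) = (60/w)^(4/3). This is a constant-elasticity form: H ∝ w^(−4/3), so ε = −4/3.

ε = -4/3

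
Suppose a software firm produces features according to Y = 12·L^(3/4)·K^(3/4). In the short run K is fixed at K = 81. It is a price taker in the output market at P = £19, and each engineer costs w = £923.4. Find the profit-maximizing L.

L* = 625

With K = 81, MP_L = (3/4)·12·L^(-1/4)·81^(3/4) = 243·L^(-1/4).
Profit maximization for a price taker requires P·MP_L = w: 19·243·L^(-1/4) = 923.4.
So L^(-1/4) = 0.2, which gives L = 625.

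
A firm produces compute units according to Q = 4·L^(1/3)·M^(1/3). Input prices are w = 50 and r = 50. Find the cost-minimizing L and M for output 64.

L* = 64, M* = 64

Cost minimization requires the marginal rate of technical substitution to equal the input-price ratio: MP_L/MP_M = w/r.
Here MP_L/MP_M = (1/3)·(M/L)/(1/3) = (M/L). Setting this equal to 50/50 = 1 gives M = L.
Substituting into Q = 64: 4·L^(1/3)·(L)^(1/3) = 64.
Solving, L = 64 and M = 64.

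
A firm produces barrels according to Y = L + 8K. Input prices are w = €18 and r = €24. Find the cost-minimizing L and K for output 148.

The inputs are perfect substitutes, so the firm uses whichever has the lower cost per unit of output.
Cost per unit of output via L is 18; via K it is 3. K is cheaper.
Producing Y = 148 with K alone: L = 0, K = 18.5.

L* = 0, K* = 18.5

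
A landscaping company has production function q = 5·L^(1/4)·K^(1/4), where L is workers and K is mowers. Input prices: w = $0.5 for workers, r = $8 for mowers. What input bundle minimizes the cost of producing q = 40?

L* = 256, K* = 16

Cost minimization requires the marginal rate of technical substitution to equal the input-price ratio: MP_L/MP_K = w/r.
Here MP_L/MP_K = (1/4)·(K/L)/(1/4) = (K/L). Setting this equal to 0.5/8 = 0.0625 gives K = 0.0625L.
Substituting into q = 40: 5·L^(1/4)·(0.0625L)^(1/4) = 40.
Solving, L = 256 and K = 16.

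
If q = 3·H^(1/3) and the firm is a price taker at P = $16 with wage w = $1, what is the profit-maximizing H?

H* = 64

MP_H = (1/3)·3·H^(-2/3) = H^(-2/3).
Profit maximization for a price taker requires P·MP_H = w: 16·H^(-2/3) = 1.
So H^(-2/3) = 0.0625, which gives H = 64.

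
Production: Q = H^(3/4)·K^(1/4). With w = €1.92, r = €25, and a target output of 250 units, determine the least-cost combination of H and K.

Cost minimization requires the marginal rate of technical substitution to equal the input-price ratio: MP_H/MP_K = w/r.
Here MP_H/MP_K = (3/4)·(K/H)/(1/4) = 3·(K/H). Setting this equal to 1.92/25 = 0.0768 gives K = 0.0256H.
Substituting into Q = 250: H^(3/4)·(0.0256H)^(1/4) = 250.
Solving, H = 625 and K = 16.

H* = 625, K* = 16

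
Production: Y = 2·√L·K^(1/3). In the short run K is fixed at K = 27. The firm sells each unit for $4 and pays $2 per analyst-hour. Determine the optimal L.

L* = 36

With K = 27, MP_L = (1/2)·2·L^(-1/2)·27^(1/3) = 3·L^(-1/2).
Profit maximization for a price taker requires P·MP_L = w: 4·3·L^(-1/2) = 2.
So L^(-1/2) = 1/6, which gives L = 36.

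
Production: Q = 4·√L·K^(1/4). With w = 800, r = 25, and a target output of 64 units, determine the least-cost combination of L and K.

L* = 16, K* = 256

Cost minimization requires the marginal rate of technical substitution to equal the input-price ratio: MP_L/MP_K = w/r.
Here MP_L/MP_K = (1/2)·(K/L)/(1/4) = 2·(K/L). Setting this equal to 800/25 = 32 gives K = 16L.
Substituting into Q = 64: 4·L^(1/2)·(16L)^(1/4) = 64.
Solving, L = 16 and K = 256.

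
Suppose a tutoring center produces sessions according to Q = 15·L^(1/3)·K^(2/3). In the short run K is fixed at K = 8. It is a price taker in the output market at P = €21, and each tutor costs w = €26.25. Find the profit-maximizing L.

L* = 64

With K = 8, MP_L = (1/3)·15·L^(-2/3)·8^(2/3) = 20·L^(-2/3).
Profit maximization for a price taker requires P·MP_L = w: 21·20·L^(-2/3) = 26.25.
So L^(-2/3) = 0.0625, which gives L = 64.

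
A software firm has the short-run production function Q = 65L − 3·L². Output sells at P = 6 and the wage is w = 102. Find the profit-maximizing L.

L* = 8

The marginal product of L is MP_L = 65 − 6L.
A price-taking firm hires until the value of the marginal product equals the wage: P·MP_L = w, so 6·(65 − 6L) = 102.
Then 65 − 6L = 17, giving L = 8.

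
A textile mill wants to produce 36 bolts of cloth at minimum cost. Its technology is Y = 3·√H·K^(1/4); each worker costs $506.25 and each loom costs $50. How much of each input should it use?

H* = 16, K* = 81

Cost minimization requires the marginal rate of technical substitution to equal the input-price ratio: MP_H/MP_K = w/r.
Here MP_H/MP_K = (1/2)·(K/H)/(1/4) = 2·(K/H). Setting this equal to 506.25/50 = 10.125 gives K = 5.0625H.
Substituting into Y = 36: 3·H^(1/2)·(5.0625H)^(1/4) = 36.
Solving, H = 16 and K = 81.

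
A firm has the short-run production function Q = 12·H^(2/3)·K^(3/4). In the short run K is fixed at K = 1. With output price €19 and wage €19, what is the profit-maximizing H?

With K = 1, MP_H = (2/3)·12·H^(-1/3)·1^(3/4) = 8·H^(-1/3).
Profit maximization for a price taker requires P·MP_H = w: 19·8·H^(-1/3) = 19.
So H^(-1/3) = 0.125, which gives H = 512.

H* = 512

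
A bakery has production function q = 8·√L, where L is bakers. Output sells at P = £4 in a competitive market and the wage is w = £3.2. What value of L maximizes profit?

MP_L = (1/2)·8·L^(-1/2) = 4·L^(-1/2).
Profit maximization for a price taker requires P·MP_L = w: 4·4·L^(-1/2) = 3.2.
So L^(-1/2) = 0.2, which gives L = 25.

L* = 25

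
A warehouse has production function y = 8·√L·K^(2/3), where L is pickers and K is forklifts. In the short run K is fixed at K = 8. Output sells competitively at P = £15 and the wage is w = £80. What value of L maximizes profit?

L* = 9

With K = 8, MP_L = (1/2)·8·L^(-1/2)·8^(2/3) = 16·L^(-1/2).
Profit maximization for a price taker requires P·MP_L = w: 15·16·L^(-1/2) = 80.
So L^(-1/2) = 1/3, which gives L = 9.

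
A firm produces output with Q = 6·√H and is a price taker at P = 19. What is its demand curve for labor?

MP_H = (1/2)·6·H^(-1/2) = 3·H^(-1/2).
Setting P·MP_H = w: 57·H^(-1/2) = w.
Solving for H: H^(-1/2) = w/57, so H = (57/w)^(2).

H(w) = 3249/w²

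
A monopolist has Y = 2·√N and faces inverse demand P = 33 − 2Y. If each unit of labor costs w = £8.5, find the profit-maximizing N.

Marginal revenue from the inverse demand is MR = 33 − 4Y.
The marginal product is MP_N = N^(-1/2).
A monopolist hires until marginal revenue product equals the wage: MR·MP_N = w.
At N, Y = 2·√N. Substituting and solving: (33 − 8·√N)·N^(-1/2) = 8.5 gives N = 4.

N* = 4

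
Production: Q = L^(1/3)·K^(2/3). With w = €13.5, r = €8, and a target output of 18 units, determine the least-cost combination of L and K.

L* = 8, K* = 27

Cost minimization requires the marginal rate of technical substitution to equal the input-price ratio: MP_L/MP_K = w/r.
Here MP_L/MP_K = (1/3)·(K/L)/(2/3) = 0.5·(K/L). Setting this equal to 13.5/8 = 1.6875 gives K = 3.375L.
Substituting into Q = 18: L^(1/3)·(3.375L)^(2/3) = 18.
Solving, L = 8 and K = 27.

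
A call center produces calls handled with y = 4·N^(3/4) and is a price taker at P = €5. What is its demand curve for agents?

MP_N = (3/4)·4·N^(-1/4) = 3·N^(-1/4).
Setting P·MP_N = w: 15·N^(-1/4) = w.
Solving for N: N^(-1/4) = w/15, so N = (15/w)^(4).

N(w) = 50625/w^(4)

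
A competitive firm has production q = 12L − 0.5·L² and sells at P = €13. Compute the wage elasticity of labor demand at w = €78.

From P·MP_L = w with MP_L = 12 − L, labor demand is L(w) = 12 − w/13.
dL/dw = −1/(13) = -1/13.
At w = 78, L = 6, so ε = (dL/dw)·(w/L) = (-1/13)·(78/6) = -1.

ε = -1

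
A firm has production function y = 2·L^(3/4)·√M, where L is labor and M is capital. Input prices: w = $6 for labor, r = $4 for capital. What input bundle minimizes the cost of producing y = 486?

L* = 81, M* = 81

Cost minimization requires the marginal rate of technical substitution to equal the input-price ratio: MP_L/MP_M = w/r.
Here MP_L/MP_M = (3/4)·(M/L)/(1/2) = 1.5·(M/L). Setting this equal to 6/4 = 1.5 gives M = L.
Substituting into y = 486: 2·L^(3/4)·(L)^(1/2) = 486.
Solving, L = 81 and M = 81.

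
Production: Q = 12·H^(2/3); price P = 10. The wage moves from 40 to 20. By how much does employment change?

ΔH = 56

From P·MP_H = w with MP_H = 8·H^(-1/3), the labor demand is H(w) = (80/w)^(3).
At w = 40: H = 8. At w = 20: H = 64.
ΔH = 64 − 8 = 56.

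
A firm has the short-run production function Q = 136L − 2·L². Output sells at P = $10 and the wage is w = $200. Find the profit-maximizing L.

The marginal product of L is MP_L = 136 − 4L.
A price-taking firm hires until the value of the marginal product equals the wage: P·MP_L = w, so 10·(136 − 4L) = 200.
Then 136 − 4L = 20, giving L = 29.

L* = 29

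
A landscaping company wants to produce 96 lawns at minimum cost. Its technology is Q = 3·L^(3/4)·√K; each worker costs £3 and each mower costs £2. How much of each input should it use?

Cost minimization requires the marginal rate of technical substitution to equal the input-price ratio: MP_L/MP_K = w/r.
Here MP_L/MP_K = (3/4)·(K/L)/(1/2) = 1.5·(K/L). Setting this equal to 3/2 = 1.5 gives K = L.
Substituting into Q = 96: 3·L^(3/4)·(L)^(1/2) = 96.
Solving, L = 16 and K = 16.

L* = 16, K* = 16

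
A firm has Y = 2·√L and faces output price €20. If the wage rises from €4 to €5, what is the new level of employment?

From P·MP_L = w with MP_L = L^(-1/2), the labor demand is L(w) = (20/w)^(2).
At w = 4: L = 25. At w = 5: L = 16.

L* = 16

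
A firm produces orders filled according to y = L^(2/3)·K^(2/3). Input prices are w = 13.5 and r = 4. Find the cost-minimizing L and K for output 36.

L* = 8, K* = 27

Cost minimization requires the marginal rate of technical substitution to equal the input-price ratio: MP_L/MP_K = w/r.
Here MP_L/MP_K = (2/3)·(K/L)/(2/3) = (K/L). Setting this equal to 13.5/4 = 3.375 gives K = 3.375L.
Substituting into y = 36: L^(2/3)·(3.375L)^(2/3) = 36.
Solving, L = 8 and K = 27.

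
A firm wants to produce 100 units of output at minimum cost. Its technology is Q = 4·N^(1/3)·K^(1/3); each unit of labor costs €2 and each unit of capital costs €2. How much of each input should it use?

N* = 125, K* = 125

Cost minimization requires the marginal rate of technical substitution to equal the input-price ratio: MP_N/MP_K = w/r.
Here MP_N/MP_K = (1/3)·(K/N)/(1/3) = (K/N). Setting this equal to 2/2 = 1 gives K = N.
Substituting into Q = 100: 4·N^(1/3)·(N)^(1/3) = 100.
Solving, N = 125 and K = 125.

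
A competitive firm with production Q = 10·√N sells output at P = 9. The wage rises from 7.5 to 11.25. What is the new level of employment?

From P·MP_N = w with MP_N = 5·N^(-1/2), the labor demand is N(w) = (45/w)^(2).
At w = 7.5: N = 36. At w = 11.25: N = 16.

N* = 16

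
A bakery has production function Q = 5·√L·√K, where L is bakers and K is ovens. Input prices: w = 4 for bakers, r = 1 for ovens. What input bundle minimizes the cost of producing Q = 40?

L* = 4, K* = 16

Cost minimization requires the marginal rate of technical substitution to equal the input-price ratio: MP_L/MP_K = w/r.
Here MP_L/MP_K = (1/2)·(K/L)/(1/2) = (K/L). Setting this equal to 4/1 = 4 gives K = 4L.
Substituting into Q = 40: 5·L^(1/2)·(4L)^(1/2) = 40.
Solving, L = 4 and K = 16.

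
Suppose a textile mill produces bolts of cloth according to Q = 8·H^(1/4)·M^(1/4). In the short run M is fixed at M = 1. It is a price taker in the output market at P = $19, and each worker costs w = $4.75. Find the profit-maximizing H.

With M = 1, MP_H = (1/4)·8·H^(-3/4)·1^(1/4) = 2·H^(-3/4).
Profit maximization for a price taker requires P·MP_H = w: 19·2·H^(-3/4) = 4.75.
So H^(-3/4) = 0.125, which gives H = 16.

H* = 16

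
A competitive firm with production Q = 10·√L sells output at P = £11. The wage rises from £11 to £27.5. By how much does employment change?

ΔL = -21

From P·MP_L = w with MP_L = 5·L^(-1/2), the labor demand is L(w) = (55/w)^(2).
At w = 11: L = 25. At w = 27.5: L = 4.
ΔL = 4 − 25 = -21.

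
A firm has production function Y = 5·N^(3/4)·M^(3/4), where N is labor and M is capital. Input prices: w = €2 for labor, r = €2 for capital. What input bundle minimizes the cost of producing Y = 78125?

Cost minimization requires the marginal rate of technical substitution to equal the input-price ratio: MP_N/MP_M = w/r.
Here MP_N/MP_M = (3/4)·(M/N)/(3/4) = (M/N). Setting this equal to 2/2 = 1 gives M = N.
Substituting into Y = 78125: 5·N^(3/4)·(N)^(3/4) = 78125.
Solving, N = 625 and M = 625.

N* = 625, M* = 625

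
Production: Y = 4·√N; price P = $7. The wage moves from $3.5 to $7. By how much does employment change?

From P·MP_N = w with MP_N = 2·N^(-1/2), the labor demand is N(w) = (14/w)^(2).
At w = 3.5: N = 16. At w = 7: N = 4.
ΔN = 4 − 16 = -12.

ΔN = -12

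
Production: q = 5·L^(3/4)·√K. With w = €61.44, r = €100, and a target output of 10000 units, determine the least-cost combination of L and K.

L* = 625, K* = 256

Cost minimization requires the marginal rate of technical substitution to equal the input-price ratio: MP_L/MP_K = w/r.
Here MP_L/MP_K = (3/4)·(K/L)/(1/2) = 1.5·(K/L). Setting this equal to 61.44/100 = 0.6144 gives K = 0.4096L.
Substituting into q = 10000: 5·L^(3/4)·(0.4096L)^(1/2) = 10000.
Solving, L = 625 and K = 256.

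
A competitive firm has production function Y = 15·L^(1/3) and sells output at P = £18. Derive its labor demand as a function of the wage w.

MP_L = (1/3)·15·L^(-2/3) = 5·L^(-2/3).
Setting P·MP_L = w: 90·L^(-2/3) = w.
Solving for L: L^(-2/3) = w/90, so L = (90/w)^(3/2).

L(w) = (90/w)^(3/2)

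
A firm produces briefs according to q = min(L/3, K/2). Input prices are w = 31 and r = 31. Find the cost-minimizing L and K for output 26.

With a fixed-proportions technology, the cost-minimizing bundle uses no slack in either input: L/3 = K/2 = q.
So L = 3·26 = 78 and K = 2·26 = 52.

L* = 78, K* = 52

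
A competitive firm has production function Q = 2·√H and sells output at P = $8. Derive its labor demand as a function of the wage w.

MP_H = (1/2)·2·H^(-1/2) = H^(-1/2).
Setting P·MP_H = w: 8·H^(-1/2) = w.
Solving for H: H^(-1/2) = w/8, so H = (8/w)^(2).

H(w) = 64/w²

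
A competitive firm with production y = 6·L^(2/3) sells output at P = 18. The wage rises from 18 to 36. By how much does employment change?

From P·MP_L = w with MP_L = 4·L^(-1/3), the labor demand is L(w) = (72/w)^(3).
At w = 18: L = 64. At w = 36: L = 8.
ΔL = 8 − 64 = -56.

ΔL = -56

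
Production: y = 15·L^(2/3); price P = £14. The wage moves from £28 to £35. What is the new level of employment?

L* = 64

From P·MP_L = w with MP_L = 10·L^(-1/3), the labor demand is L(w) = (140/w)^(3).
At w = 28: L = 125. At w = 35: L = 64.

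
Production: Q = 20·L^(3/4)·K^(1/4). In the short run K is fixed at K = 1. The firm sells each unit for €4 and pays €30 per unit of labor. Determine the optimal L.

L* = 16

With K = 1, MP_L = (3/4)·20·L^(-1/4)·1^(1/4) = 15·L^(-1/4).
Profit maximization for a price taker requires P·MP_L = w: 4·15·L^(-1/4) = 30.
So L^(-1/4) = 0.5, which gives L = 16.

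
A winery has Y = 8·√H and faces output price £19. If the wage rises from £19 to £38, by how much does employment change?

ΔH = -12

From P·MP_H = w with MP_H = 4·H^(-1/2), the labor demand is H(w) = (76/w)^(2).
At w = 19: H = 16. At w = 38: H = 4.
ΔH = 4 − 16 = -12.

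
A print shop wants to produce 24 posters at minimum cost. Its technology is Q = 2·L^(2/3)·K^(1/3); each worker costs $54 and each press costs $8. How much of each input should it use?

Cost minimization requires the marginal rate of technical substitution to equal the input-price ratio: MP_L/MP_K = w/r.
Here MP_L/MP_K = (2/3)·(K/L)/(1/3) = 2·(K/L). Setting this equal to 54/8 = 6.75 gives K = 3.375L.
Substituting into Q = 24: 2·L^(2/3)·(3.375L)^(1/3) = 24.
Solving, L = 8 and K = 27.

L* = 8, K* = 27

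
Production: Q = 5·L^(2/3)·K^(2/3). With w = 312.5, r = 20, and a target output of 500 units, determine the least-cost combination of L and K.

Cost minimization requires the marginal rate of technical substitution to equal the input-price ratio: MP_L/MP_K = w/r.
Here MP_L/MP_K = (2/3)·(K/L)/(2/3) = (K/L). Setting this equal to 312.5/20 = 15.625 gives K = 15.625L.
Substituting into Q = 500: 5·L^(2/3)·(15.625L)^(2/3) = 500.
Solving, L = 8 and K = 125.

L* = 8, K* = 125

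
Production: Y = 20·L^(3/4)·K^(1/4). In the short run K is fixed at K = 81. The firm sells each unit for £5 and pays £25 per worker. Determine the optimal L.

L* = 6561

With K = 81, MP_L = (3/4)·20·L^(-1/4)·81^(1/4) = 45·L^(-1/4).
Profit maximization for a price taker requires P·MP_L = w: 5·45·L^(-1/4) = 25.
So L^(-1/4) = 1/9, which gives L = 6561.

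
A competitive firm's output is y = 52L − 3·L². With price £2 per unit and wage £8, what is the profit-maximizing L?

The marginal product of L is MP_L = 52 − 6L.
A price-taking firm hires until the value of the marginal product equals the wage: P·MP_L = w, so 2·(52 − 6L) = 8.
Then 52 − 6L = 4, giving L = 8.

L* = 8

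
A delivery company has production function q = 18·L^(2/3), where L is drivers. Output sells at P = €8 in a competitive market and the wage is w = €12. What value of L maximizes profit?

MP_L = (2/3)·18·L^(-1/3) = 12·L^(-1/3).
Profit maximization for a price taker requires P·MP_L = w: 8·12·L^(-1/3) = 12.
So L^(-1/3) = 0.125, which gives L = 512.

L* = 512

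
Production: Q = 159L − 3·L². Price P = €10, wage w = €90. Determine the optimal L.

The marginal product of L is MP_L = 159 − 6L.
A price-taking firm hires until the value of the marginal product equals the wage: P·MP_L = w, so 10·(159 − 6L) = 90.
Then 159 − 6L = 9, giving L = 25.

L* = 25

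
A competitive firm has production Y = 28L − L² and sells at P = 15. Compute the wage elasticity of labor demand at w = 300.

From P·MP_L = w with MP_L = 28 − 2L, labor demand is L(w) = (28 − w/15)/2.
dL/dw = −1/(30) = -1/30.
At w = 300, L = 4, so ε = (dL/dw)·(w/L) = (-1/30)·(300/4) = -2.5.

ε = -2.5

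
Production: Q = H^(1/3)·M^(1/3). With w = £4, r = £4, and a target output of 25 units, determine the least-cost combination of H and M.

Cost minimization requires the marginal rate of technical substitution to equal the input-price ratio: MP_H/MP_M = w/r.
Here MP_H/MP_M = (1/3)·(M/H)/(1/3) = (M/H). Setting this equal to 4/4 = 1 gives M = H.
Substituting into Q = 25: H^(1/3)·(H)^(1/3) = 25.
Solving, H = 125 and M = 125.

H* = 125, M* = 125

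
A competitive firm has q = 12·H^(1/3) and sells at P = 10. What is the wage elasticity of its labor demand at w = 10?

ε = -1.5

MP_H = (1/3)·12·H^(-2/3), so P·MP_H = w gives 40·H^(-2/3) = w.
Solving, H(w) = (40/w)^(3/2). This is a constant-elasticity form: H ∝ w^(−3/2), so ε = −3/2.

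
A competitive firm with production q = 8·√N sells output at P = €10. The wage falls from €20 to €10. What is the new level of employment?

From P·MP_N = w with MP_N = 4·N^(-1/2), the labor demand is N(w) = (40/w)^(2).
At w = 20: N = 4. At w = 10: N = 16.

N* = 16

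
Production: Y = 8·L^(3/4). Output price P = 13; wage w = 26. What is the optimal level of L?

MP_L = (3/4)·8·L^(-1/4) = 6·L^(-1/4).
Profit maximization for a price taker requires P·MP_L = w: 13·6·L^(-1/4) = 26.
So L^(-1/4) = 1/3, which gives L = 81.

L* = 81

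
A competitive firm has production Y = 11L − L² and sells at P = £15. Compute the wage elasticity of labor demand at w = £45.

ε = -0.375

From P·MP_L = w with MP_L = 11 − 2L, labor demand is L(w) = (11 − w/15)/2.
dL/dw = −1/(30) = -1/30.
At w = 45, L = 4, so ε = (dL/dw)·(w/L) = (-1/30)·(45/4) = -0.375.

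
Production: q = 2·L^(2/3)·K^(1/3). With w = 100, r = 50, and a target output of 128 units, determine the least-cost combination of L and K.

L* = 64, K* = 64

Cost minimization requires the marginal rate of technical substitution to equal the input-price ratio: MP_L/MP_K = w/r.
Here MP_L/MP_K = (2/3)·(K/L)/(1/3) = 2·(K/L). Setting this equal to 100/50 = 2 gives K = L.
Substituting into q = 128: 2·L^(2/3)·(L)^(1/3) = 128.
Solving, L = 64 and K = 64.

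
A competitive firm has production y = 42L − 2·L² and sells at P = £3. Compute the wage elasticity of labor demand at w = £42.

ε = -0.5

From P·MP_L = w with MP_L = 42 − 4L, labor demand is L(w) = (42 − w/3)/4.
dL/dw = −1/(12) = -1/12.
At w = 42, L = 7, so ε = (dL/dw)·(w/L) = (-1/12)·(42/7) = -0.5.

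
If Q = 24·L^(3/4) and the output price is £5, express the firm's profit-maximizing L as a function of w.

L(w) = (90/w)^(4)

MP_L = (3/4)·24·L^(-1/4) = 18·L^(-1/4).
Setting P·MP_L = w: 90·L^(-1/4) = w.
Solving for L: L^(-1/4) = w/90, so L = (90/w)^(4).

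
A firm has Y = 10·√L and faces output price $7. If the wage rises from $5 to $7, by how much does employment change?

From P·MP_L = w with MP_L = 5·L^(-1/2), the labor demand is L(w) = (35/w)^(2).
At w = 5: L = 49. At w = 7: L = 25.
ΔL = 25 − 49 = -24.

ΔL = -24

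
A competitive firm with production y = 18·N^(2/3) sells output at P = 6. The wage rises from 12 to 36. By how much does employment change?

ΔN = -208

From P·MP_N = w with MP_N = 12·N^(-1/3), the labor demand is N(w) = (72/w)^(3).
At w = 12: N = 216. At w = 36: N = 8.
ΔN = 8 − 216 = -208.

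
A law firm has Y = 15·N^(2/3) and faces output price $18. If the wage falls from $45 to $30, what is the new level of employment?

N* = 216

From P·MP_N = w with MP_N = 10·N^(-1/3), the labor demand is N(w) = (180/w)^(3).
At w = 45: N = 64. At w = 30: N = 216.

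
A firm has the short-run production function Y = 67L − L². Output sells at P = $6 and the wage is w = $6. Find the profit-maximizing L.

The marginal product of L is MP_L = 67 − 2L.
A price-taking firm hires until the value of the marginal product equals the wage: P·MP_L = w, so 6·(67 − 2L) = 6.
Then 67 − 2L = 1, giving L = 33.

L* = 33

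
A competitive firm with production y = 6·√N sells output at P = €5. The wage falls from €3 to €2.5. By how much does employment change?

From P·MP_N = w with MP_N = 3·N^(-1/2), the labor demand is N(w) = (15/w)^(2).
At w = 3: N = 25. At w = 2.5: N = 36.
ΔN = 36 − 25 = 11.

ΔN = 11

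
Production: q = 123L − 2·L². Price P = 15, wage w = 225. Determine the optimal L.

L* = 27

The marginal product of L is MP_L = 123 − 4L.
A price-taking firm hires until the value of the marginal product equals the wage: P·MP_L = w, so 15·(123 − 4L) = 225.
Then 123 − 4L = 15, giving L = 27.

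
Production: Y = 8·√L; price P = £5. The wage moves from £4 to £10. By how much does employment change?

ΔL = -21

From P·MP_L = w with MP_L = 4·L^(-1/2), the labor demand is L(w) = (20/w)^(2).
At w = 4: L = 25. At w = 10: L = 4.
ΔL = 4 − 25 = -21.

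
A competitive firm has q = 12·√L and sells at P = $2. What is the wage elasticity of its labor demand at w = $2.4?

MP_L = (1/2)·12·L^(-1/2), so P·MP_L = w gives 12·L^(-1/2) = w.
Solving, L(w) = (12/w)^(2). This is a constant-elasticity form: L ∝ w^(−2), so ε = −2.

ε = -2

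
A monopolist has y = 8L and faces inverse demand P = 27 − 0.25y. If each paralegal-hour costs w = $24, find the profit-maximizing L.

Marginal revenue from the inverse demand is MR = 27 − 0.5y.
The marginal product is MP_L = 8.
A monopolist hires until marginal revenue product equals the wage: MR·MP_L = w.
(27 − 4L)·8 = 24, so L = 6.

L* = 6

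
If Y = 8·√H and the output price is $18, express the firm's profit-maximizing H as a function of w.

MP_H = (1/2)·8·H^(-1/2) = 4·H^(-1/2).
Setting P·MP_H = w: 72·H^(-1/2) = w.
Solving for H: H^(-1/2) = w/72, so H = (72/w)^(2).

H(w) = 5184/w²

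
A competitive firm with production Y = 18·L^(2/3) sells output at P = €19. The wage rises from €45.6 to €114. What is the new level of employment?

From P·MP_L = w with MP_L = 12·L^(-1/3), the labor demand is L(w) = (228/w)^(3).
At w = 45.6: L = 125. At w = 114: L = 8.

L* = 8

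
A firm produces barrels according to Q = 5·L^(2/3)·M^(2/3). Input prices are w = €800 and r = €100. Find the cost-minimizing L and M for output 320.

L* = 8, M* = 64

Cost minimization requires the marginal rate of technical substitution to equal the input-price ratio: MP_L/MP_M = w/r.
Here MP_L/MP_M = (2/3)·(M/L)/(2/3) = (M/L). Setting this equal to 800/100 = 8 gives M = 8L.
Substituting into Q = 320: 5·L^(2/3)·(8L)^(2/3) = 320.
Solving, L = 8 and M = 64.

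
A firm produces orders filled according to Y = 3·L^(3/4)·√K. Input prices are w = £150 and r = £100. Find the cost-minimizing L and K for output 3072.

L* = 256, K* = 256

Cost minimization requires the marginal rate of technical substitution to equal the input-price ratio: MP_L/MP_K = w/r.
Here MP_L/MP_K = (3/4)·(K/L)/(1/2) = 1.5·(K/L). Setting this equal to 150/100 = 1.5 gives K = L.
Substituting into Y = 3072: 3·L^(3/4)·(L)^(1/2) = 3072.
Solving, L = 256 and K = 256.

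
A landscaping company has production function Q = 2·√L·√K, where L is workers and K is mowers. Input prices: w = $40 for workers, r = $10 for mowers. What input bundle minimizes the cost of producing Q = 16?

Cost minimization requires the marginal rate of technical substitution to equal the input-price ratio: MP_L/MP_K = w/r.
Here MP_L/MP_K = (1/2)·(K/L)/(1/2) = (K/L). Setting this equal to 40/10 = 4 gives K = 4L.
Substituting into Q = 16: 2·L^(1/2)·(4L)^(1/2) = 16.
Solving, L = 4 and K = 16.

L* = 4, K* = 16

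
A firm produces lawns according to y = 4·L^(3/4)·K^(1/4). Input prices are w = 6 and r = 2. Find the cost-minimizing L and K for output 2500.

Cost minimization requires the marginal rate of technical substitution to equal the input-price ratio: MP_L/MP_K = w/r.
Here MP_L/MP_K = (3/4)·(K/L)/(1/4) = 3·(K/L). Setting this equal to 6/2 = 3 gives K = L.
Substituting into y = 2500: 4·L^(3/4)·(L)^(1/4) = 2500.
Solving, L = 625 and K = 625.

L* = 625, K* = 625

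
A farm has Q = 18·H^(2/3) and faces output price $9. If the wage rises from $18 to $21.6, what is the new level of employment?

H* = 125

From P·MP_H = w with MP_H = 12·H^(-1/3), the labor demand is H(w) = (108/w)^(3).
At w = 18: H = 216. At w = 21.6: H = 125.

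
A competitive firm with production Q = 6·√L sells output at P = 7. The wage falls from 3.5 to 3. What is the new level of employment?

From P·MP_L = w with MP_L = 3·L^(-1/2), the labor demand is L(w) = (21/w)^(2).
At w = 3.5: L = 36. At w = 3: L = 49.

L* = 49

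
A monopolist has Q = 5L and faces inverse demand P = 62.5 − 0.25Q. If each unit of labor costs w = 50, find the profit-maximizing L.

L* = 21

Marginal revenue from the inverse demand is MR = 62.5 − 0.5Q.
The marginal product is MP_L = 5.
A monopolist hires until marginal revenue product equals the wage: MR·MP_L = w.
(62.5 − 2.5L)·5 = 50, so L = 21.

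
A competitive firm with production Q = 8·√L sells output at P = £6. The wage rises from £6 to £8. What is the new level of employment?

L* = 9

From P·MP_L = w with MP_L = 4·L^(-1/2), the labor demand is L(w) = (24/w)^(2).
At w = 6: L = 16. At w = 8: L = 9.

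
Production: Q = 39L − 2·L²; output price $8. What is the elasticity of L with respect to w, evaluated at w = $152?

ε = -0.95

From P·MP_L = w with MP_L = 39 − 4L, labor demand is L(w) = (39 − w/8)/4.
dL/dw = −1/(32) = -0.03125.
At w = 152, L = 5, so ε = (dL/dw)·(w/L) = (-0.03125)·(152/5) = -0.95.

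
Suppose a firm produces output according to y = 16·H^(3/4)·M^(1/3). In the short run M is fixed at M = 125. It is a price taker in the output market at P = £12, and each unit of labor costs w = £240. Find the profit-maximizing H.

H* = 81

With M = 125, MP_H = (3/4)·16·H^(-1/4)·125^(1/3) = 60·H^(-1/4).
Profit maximization for a price taker requires P·MP_H = w: 12·60·H^(-1/4) = 240.
So H^(-1/4) = 1/3, which gives H = 81.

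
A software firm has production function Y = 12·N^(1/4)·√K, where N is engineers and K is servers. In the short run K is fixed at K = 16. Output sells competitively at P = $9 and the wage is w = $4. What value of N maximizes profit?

With K = 16, MP_N = (1/4)·12·N^(-3/4)·16^(1/2) = 12·N^(-3/4).
Profit maximization for a price taker requires P·MP_N = w: 9·12·N^(-3/4) = 4.
So N^(-3/4) = 1/27, which gives N = 81.

N* = 81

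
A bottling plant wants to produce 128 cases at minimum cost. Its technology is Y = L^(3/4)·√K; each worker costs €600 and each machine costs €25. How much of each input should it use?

Cost minimization requires the marginal rate of technical substitution to equal the input-price ratio: MP_L/MP_K = w/r.
Here MP_L/MP_K = (3/4)·(K/L)/(1/2) = 1.5·(K/L). Setting this equal to 600/25 = 24 gives K = 16L.
Substituting into Y = 128: L^(3/4)·(16L)^(1/2) = 128.
Solving, L = 16 and K = 256.

L* = 16, K* = 256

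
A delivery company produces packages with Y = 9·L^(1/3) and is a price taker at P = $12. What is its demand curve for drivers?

L(w) = (36/w)^(3/2)

MP_L = (1/3)·9·L^(-2/3) = 3·L^(-2/3).
Setting P·MP_L = w: 36·L^(-2/3) = w.
Solving for L: L^(-2/3) = w/36, so L = (36/w)^(3/2).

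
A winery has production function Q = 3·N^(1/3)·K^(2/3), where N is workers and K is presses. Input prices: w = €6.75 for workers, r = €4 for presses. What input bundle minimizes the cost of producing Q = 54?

Cost minimization requires the marginal rate of technical substitution to equal the input-price ratio: MP_N/MP_K = w/r.
Here MP_N/MP_K = (1/3)·(K/N)/(2/3) = 0.5·(K/N). Setting this equal to 6.75/4 = 1.6875 gives K = 3.375N.
Substituting into Q = 54: 3·N^(1/3)·(3.375N)^(2/3) = 54.
Solving, N = 8 and K = 27.

N* = 8, K* = 27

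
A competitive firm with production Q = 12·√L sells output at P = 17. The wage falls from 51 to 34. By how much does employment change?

ΔL = 5

From P·MP_L = w with MP_L = 6·L^(-1/2), the labor demand is L(w) = (102/w)^(2).
At w = 51: L = 4. At w = 34: L = 9.
ΔL = 9 − 4 = 5.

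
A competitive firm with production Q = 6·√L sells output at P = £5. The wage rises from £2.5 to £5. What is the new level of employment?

L* = 9

From P·MP_L = w with MP_L = 3·L^(-1/2), the labor demand is L(w) = (15/w)^(2).
At w = 2.5: L = 36. At w = 5: L = 9.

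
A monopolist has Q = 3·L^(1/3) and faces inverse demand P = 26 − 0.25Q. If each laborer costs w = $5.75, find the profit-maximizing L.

Marginal revenue from the inverse demand is MR = 26 − 0.5Q.
The marginal product is MP_L = L^(-2/3).
A monopolist hires until marginal revenue product equals the wage: MR·MP_L = w.
At L, Q = 3·L^(1/3). Substituting and solving: (26 − 1.5·L^(1/3))·L^(-2/3) = 5.75 gives L = 8.

L* = 8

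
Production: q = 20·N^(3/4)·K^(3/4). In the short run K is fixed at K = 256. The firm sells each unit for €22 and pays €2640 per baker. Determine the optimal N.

With K = 256, MP_N = (3/4)·20·N^(-1/4)·256^(3/4) = 960·N^(-1/4).
Profit maximization for a price taker requires P·MP_N = w: 22·960·N^(-1/4) = 2640.
So N^(-1/4) = 0.125, which gives N = 4096.

N* = 4096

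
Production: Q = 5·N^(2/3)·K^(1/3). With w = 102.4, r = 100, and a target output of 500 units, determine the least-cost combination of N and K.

N* = 125, K* = 64

Cost minimization requires the marginal rate of technical substitution to equal the input-price ratio: MP_N/MP_K = w/r.
Here MP_N/MP_K = (2/3)·(K/N)/(1/3) = 2·(K/N). Setting this equal to 102.4/100 = 1.024 gives K = 0.512N.
Substituting into Q = 500: 5·N^(2/3)·(0.512N)^(1/3) = 500.
Solving, N = 125 and K = 64.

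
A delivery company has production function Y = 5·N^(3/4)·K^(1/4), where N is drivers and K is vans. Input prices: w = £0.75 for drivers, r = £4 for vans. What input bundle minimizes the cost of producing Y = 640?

Cost minimization requires the marginal rate of technical substitution to equal the input-price ratio: MP_N/MP_K = w/r.
Here MP_N/MP_K = (3/4)·(K/N)/(1/4) = 3·(K/N). Setting this equal to 0.75/4 = 0.1875 gives K = 0.0625N.
Substituting into Y = 640: 5·N^(3/4)·(0.0625N)^(1/4) = 640.
Solving, N = 256 and K = 16.

N* = 256, K* = 16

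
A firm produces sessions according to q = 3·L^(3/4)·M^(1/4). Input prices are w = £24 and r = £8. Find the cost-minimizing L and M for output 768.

L* = 256, M* = 256

Cost minimization requires the marginal rate of technical substitution to equal the input-price ratio: MP_L/MP_M = w/r.
Here MP_L/MP_M = (3/4)·(M/L)/(1/4) = 3·(M/L). Setting this equal to 24/8 = 3 gives M = L.
Substituting into q = 768: 3·L^(3/4)·(L)^(1/4) = 768.
Solving, L = 256 and M = 256.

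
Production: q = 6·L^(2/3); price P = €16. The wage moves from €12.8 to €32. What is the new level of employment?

From P·MP_L = w with MP_L = 4·L^(-1/3), the labor demand is L(w) = (64/w)^(3).
At w = 12.8: L = 125. At w = 32: L = 8.

L* = 8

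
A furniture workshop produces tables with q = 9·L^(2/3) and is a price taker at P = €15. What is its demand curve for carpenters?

MP_L = (2/3)·9·L^(-1/3) = 6·L^(-1/3).
Setting P·MP_L = w: 90·L^(-1/3) = w.
Solving for L: L^(-1/3) = w/90, so L = (90/w)^(3).

L(w) = 729000/w³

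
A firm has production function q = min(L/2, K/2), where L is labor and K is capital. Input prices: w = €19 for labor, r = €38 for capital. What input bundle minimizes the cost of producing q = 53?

L* = 106, K* = 106

With a fixed-proportions technology, the cost-minimizing bundle uses no slack in either input: L/2 = K/2 = q.
So L = 2·53 = 106 and K = 2·53 = 106.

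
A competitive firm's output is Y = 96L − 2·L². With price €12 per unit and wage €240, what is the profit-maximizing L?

The marginal product of L is MP_L = 96 − 4L.
A price-taking firm hires until the value of the marginal product equals the wage: P·MP_L = w, so 12·(96 − 4L) = 240.
Then 96 − 4L = 20, giving L = 19.

L* = 19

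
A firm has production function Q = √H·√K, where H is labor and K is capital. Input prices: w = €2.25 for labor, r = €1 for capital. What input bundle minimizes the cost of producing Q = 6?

Cost minimization requires the marginal rate of technical substitution to equal the input-price ratio: MP_H/MP_K = w/r.
Here MP_H/MP_K = (1/2)·(K/H)/(1/2) = (K/H). Setting this equal to 2.25/1 = 2.25 gives K = 2.25H.
Substituting into Q = 6: H^(1/2)·(2.25H)^(1/2) = 6.
Solving, H = 4 and K = 9.

H* = 4, K* = 9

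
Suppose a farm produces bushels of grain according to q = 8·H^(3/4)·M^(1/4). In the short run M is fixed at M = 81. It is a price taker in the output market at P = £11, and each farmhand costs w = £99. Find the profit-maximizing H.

With M = 81, MP_H = (3/4)·8·H^(-1/4)·81^(1/4) = 18·H^(-1/4).
Profit maximization for a price taker requires P·MP_H = w: 11·18·H^(-1/4) = 99.
So H^(-1/4) = 0.5, which gives H = 16.

H* = 16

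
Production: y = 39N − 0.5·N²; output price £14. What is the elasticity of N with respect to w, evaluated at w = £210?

ε = -0.625

From P·MP_N = w with MP_N = 39 − N, labor demand is N(w) = 39 − w/14.
dN/dw = −1/(14) = -1/14.
At w = 210, N = 24, so ε = (dN/dw)·(w/N) = (-1/14)·(210/24) = -0.625.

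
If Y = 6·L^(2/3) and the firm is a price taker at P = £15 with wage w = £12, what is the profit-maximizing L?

L* = 125

MP_L = (2/3)·6·L^(-1/3) = 4·L^(-1/3).
Profit maximization for a price taker requires P·MP_L = w: 15·4·L^(-1/3) = 12.
So L^(-1/3) = 0.2, which gives L = 125.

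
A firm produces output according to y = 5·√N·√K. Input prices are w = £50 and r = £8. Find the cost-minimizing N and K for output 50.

Cost minimization requires the marginal rate of technical substitution to equal the input-price ratio: MP_N/MP_K = w/r.
Here MP_N/MP_K = (1/2)·(K/N)/(1/2) = (K/N). Setting this equal to 50/8 = 6.25 gives K = 6.25N.
Substituting into y = 50: 5·N^(1/2)·(6.25N)^(1/2) = 50.
Solving, N = 4 and K = 25.

N* = 4, K* = 25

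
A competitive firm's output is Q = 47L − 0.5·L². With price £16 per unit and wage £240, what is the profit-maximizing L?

L* = 32

The marginal product of L is MP_L = 47 − L.
A price-taking firm hires until the value of the marginal product equals the wage: P·MP_L = w, so 16·(47 − L) = 240.
Then 47 − L = 15, giving L = 32.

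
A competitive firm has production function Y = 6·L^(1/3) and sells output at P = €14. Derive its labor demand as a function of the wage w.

MP_L = (1/3)·6·L^(-2/3) = 2·L^(-2/3).
Setting P·MP_L = w: 28·L^(-2/3) = w.
Solving for L: L^(-2/3) = w/28, so L = (28/w)^(3/2).

L(w) = (28/w)^(3/2)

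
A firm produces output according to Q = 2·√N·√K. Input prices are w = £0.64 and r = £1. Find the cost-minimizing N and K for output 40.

N* = 25, K* = 16

Cost minimization requires the marginal rate of technical substitution to equal the input-price ratio: MP_N/MP_K = w/r.
Here MP_N/MP_K = (1/2)·(K/N)/(1/2) = (K/N). Setting this equal to 0.64/1 = 0.64 gives K = 0.64N.
Substituting into Q = 40: 2·N^(1/2)·(0.64N)^(1/2) = 40.
Solving, N = 25 and K = 16.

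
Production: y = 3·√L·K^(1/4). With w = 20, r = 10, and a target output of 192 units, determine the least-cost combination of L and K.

Cost minimization requires the marginal rate of technical substitution to equal the input-price ratio: MP_L/MP_K = w/r.
Here MP_L/MP_K = (1/2)·(K/L)/(1/4) = 2·(K/L). Setting this equal to 20/10 = 2 gives K = L.
Substituting into y = 192: 3·L^(1/2)·(L)^(1/4) = 192.
Solving, L = 256 and K = 256.

L* = 256, K* = 256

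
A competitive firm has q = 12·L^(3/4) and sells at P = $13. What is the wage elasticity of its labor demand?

ε = -4

MP_L = (3/4)·12·L^(-1/4), so P·MP_L = w gives 117·L^(-1/4) = w.
Solving, L(w) = (117/w)^(4). This is a constant-elasticity form: L ∝ w^(−4), so ε = −4.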